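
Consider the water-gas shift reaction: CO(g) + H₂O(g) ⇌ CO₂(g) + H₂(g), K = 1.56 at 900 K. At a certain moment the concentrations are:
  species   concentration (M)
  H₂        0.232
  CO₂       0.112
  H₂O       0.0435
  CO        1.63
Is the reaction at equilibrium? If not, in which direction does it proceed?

Q = [CO₂]·[H₂] / ([CO]·[H₂O]) = (0.112)·(0.232) / ((1.63)·(0.0435)) = 0.366
Q = 0.366 < K = 1.56, so the forward reaction proceeds.

toward products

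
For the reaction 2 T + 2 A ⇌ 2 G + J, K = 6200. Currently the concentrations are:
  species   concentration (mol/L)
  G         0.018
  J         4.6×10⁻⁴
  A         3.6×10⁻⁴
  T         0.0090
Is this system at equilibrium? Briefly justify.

no; Q > K, reaction proceeds in reverse

Q = [G]²·[J] / ([T]²·[A]²) = (0.018)²·(4.6×10⁻⁴) / ((0.0090)²·(3.6×10⁻⁴)²) = 14000
Q = 14000 > K = 6200: net reverse reaction.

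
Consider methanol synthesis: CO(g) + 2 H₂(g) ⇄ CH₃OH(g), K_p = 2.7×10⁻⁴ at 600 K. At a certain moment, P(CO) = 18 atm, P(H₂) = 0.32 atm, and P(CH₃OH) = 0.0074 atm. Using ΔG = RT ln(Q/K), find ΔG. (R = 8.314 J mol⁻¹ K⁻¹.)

ΔG = 13.5 kJ/mol

Q_p = P(CH₃OH) / (P(CO)·P(H₂)²) = (0.0074) / ((18)·(0.32)²) = 0.00401
ΔG = RT ln(Q_p/K_p) = (8.314 J mol⁻¹ K⁻¹)(600 K) × ln(0.00401/2.7×10⁻⁴)
   = (4.988 kJ/mol)(2.698) = 13.5 kJ/mol
ΔG > 0, so the forward reaction is non-spontaneous (proceeds in reverse).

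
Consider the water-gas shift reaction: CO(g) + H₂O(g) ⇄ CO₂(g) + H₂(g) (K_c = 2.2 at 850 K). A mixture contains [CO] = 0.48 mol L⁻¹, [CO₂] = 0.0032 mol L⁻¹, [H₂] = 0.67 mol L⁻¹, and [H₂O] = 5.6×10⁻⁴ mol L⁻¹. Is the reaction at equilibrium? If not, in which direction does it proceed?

Q_c = [CO₂]·[H₂] / ([CO]·[H₂O]) = (0.0032)·(0.67) / ((0.48)·(5.6×10⁻⁴)) = 8.0
Q_c = 8.0 > K_c = 2.2, so the reverse reaction proceeds.

toward reactants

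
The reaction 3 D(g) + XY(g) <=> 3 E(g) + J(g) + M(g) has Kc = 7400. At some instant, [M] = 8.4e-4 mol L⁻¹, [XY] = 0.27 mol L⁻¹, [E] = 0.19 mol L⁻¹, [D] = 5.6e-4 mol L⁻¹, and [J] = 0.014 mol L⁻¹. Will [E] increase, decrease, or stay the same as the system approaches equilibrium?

increase

Qc = [E]³·[J]·[M] / ([D]³·[XY]) = (0.19)³·(0.014)·(8.4e-4) / ((5.6e-4)³·(0.27)) = 1700
Qc = 1700 < Kc = 7400: net forward reaction.
E is a product, so it increases.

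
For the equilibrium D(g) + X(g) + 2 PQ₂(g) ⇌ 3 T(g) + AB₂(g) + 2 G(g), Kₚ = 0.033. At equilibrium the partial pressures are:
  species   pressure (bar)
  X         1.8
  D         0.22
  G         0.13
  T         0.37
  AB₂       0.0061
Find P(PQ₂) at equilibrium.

At equilibrium, Kₚ = P(T)³·P(AB₂)·P(G)² / (P(D)·P(X)·P(PQ₂)²) = 0.033.
(0.37)³·(0.0061)·(0.13)² / ((0.22)·(1.8)·(P(PQ₂))²) = 0.033
P(PQ₂)² = 4.00e-4 ⇒ P(PQ₂) = 0.020 bar

P(PQ₂) = 0.020 bar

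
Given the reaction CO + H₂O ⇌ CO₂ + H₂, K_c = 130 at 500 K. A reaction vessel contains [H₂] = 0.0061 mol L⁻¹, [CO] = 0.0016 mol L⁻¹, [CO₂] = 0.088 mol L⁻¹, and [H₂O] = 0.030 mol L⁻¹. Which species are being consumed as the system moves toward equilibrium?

CO, H₂O (reactants)

Q_c = [CO₂]·[H₂] / ([CO]·[H₂O]) = (0.088)·(0.0061) / ((0.0016)·(0.030)) = 11
Q_c = 11 < K_c = 130: net forward reaction.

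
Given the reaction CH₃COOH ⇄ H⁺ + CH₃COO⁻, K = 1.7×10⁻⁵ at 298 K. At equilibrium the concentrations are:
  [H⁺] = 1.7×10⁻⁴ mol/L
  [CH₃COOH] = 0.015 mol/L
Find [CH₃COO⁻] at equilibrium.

At equilibrium, K = [H⁺]·[CH₃COO⁻] / [CH₃COOH] = 1.7×10⁻⁵.
(1.7×10⁻⁴)·([CH₃COO⁻]) / (0.015) = 1.7×10⁻⁵
[CH₃COO⁻] = 0.00150 = 0.0015 mol/L

[CH₃COO⁻] = 0.0015 mol/L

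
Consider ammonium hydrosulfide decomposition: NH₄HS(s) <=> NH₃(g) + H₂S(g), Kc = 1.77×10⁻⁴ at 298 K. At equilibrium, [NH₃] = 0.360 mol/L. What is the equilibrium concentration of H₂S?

[H₂S] = 4.92×10⁻⁴ mol/L

(NH₄HS is a pure solid — omitted from Kc.)
At equilibrium, Kc = [NH₃]·[H₂S] = 1.77×10⁻⁴.
(0.360)·([H₂S]) = 1.77×10⁻⁴
[H₂S] = 4.92×10⁻⁴ mol/L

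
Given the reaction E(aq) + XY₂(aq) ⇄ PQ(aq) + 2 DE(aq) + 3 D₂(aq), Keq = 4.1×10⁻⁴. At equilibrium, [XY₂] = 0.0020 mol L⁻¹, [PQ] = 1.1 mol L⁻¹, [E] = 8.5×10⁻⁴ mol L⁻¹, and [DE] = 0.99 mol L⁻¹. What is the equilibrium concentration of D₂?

At equilibrium, Keq = [PQ]·[DE]²·[D₂]³ / ([E]·[XY₂]) = 4.1×10⁻⁴.
(1.1)·(0.99)²·([D₂])³ / ((8.5×10⁻⁴)·(0.0020)) = 4.1×10⁻⁴
[D₂]³ = 6.47×10⁻¹⁰ ⇒ [D₂] = 8.6×10⁻⁴ mol L⁻¹

[D₂] = 8.6×10⁻⁴ mol L⁻¹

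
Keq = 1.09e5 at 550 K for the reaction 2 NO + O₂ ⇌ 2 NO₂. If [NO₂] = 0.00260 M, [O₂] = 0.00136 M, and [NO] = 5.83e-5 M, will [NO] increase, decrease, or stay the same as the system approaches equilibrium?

increase

Q = [NO₂]² / ([NO]²·[O₂]) = (0.00260)² / ((5.83e-5)²·(0.00136)) = 1.46e6
Q = 1.46e6 > Keq = 1.09e5: net reverse reaction.
NO is a reactant, so it increases.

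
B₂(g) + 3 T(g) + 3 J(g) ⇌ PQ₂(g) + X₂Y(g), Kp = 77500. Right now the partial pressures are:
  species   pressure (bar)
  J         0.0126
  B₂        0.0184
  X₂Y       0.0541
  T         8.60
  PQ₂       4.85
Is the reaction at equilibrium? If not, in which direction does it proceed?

to the right

Qp = P(PQ₂)·P(X₂Y) / (P(B₂)·P(T)³·P(J)³) = (4.85)·(0.0541) / ((0.0184)·(8.60)³·(0.0126)³) = 11200
Qp = 11200 < Kp = 77500, so the forward reaction proceeds.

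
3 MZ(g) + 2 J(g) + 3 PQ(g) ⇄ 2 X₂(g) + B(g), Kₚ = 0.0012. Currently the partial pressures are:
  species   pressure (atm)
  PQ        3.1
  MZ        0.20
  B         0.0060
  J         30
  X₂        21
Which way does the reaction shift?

in the reverse direction

Qₚ = P(X₂)²·P(B) / (P(MZ)³·P(J)²·P(PQ)³) = (21)²·(0.0060) / ((0.20)³·(30)²·(3.1)³) = 0.012
Qₚ = 0.012 > Kₚ = 0.0012, so the reverse reaction proceeds.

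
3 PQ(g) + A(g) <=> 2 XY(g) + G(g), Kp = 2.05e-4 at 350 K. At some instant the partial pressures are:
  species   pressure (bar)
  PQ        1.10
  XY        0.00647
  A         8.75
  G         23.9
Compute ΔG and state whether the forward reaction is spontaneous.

ΔG = -2.53 kJ/mol; the forward reaction is spontaneous

Qp = P(XY)²·P(G) / (P(PQ)³·P(A)) = (0.00647)²·(23.9) / ((1.10)³·(8.75)) = 8.59e-5
ΔG = RT ln(Qp/Kp) = (8.314 J mol⁻¹ K⁻¹)(350 K) × ln(8.59e-5/2.05e-4)
   = (2.910 kJ/mol)(-0.8698) = -2.53 kJ/mol
ΔG < 0, so the forward reaction is spontaneous (proceeds forward).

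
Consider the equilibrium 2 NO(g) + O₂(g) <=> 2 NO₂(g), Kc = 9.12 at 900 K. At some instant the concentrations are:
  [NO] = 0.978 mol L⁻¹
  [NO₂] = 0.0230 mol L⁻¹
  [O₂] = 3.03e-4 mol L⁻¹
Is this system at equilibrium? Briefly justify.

no; Q < K, reaction proceeds forward

Qc = [NO₂]² / ([NO]²·[O₂]) = (0.0230)² / ((0.978)²·(3.03e-4)) = 1.83
Qc = 1.83 < Kc = 9.12: net forward reaction.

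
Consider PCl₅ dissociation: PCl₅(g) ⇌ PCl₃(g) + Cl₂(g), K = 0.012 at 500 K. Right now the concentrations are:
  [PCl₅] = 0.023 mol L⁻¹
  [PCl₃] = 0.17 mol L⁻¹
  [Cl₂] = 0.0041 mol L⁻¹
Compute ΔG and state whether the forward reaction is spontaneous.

ΔG = 3.85 kJ/mol; the forward reaction is non-spontaneous

Q = [PCl₃]·[Cl₂] / [PCl₅] = (0.17)·(0.0041) / (0.023) = 0.0303
ΔG = RT ln(Q/K) = (8.314 J mol⁻¹ K⁻¹)(500 K) × ln(0.0303/0.012)
   = (4.157 kJ/mol)(0.9262) = 3.85 kJ/mol
ΔG > 0, so the forward reaction is non-spontaneous (proceeds in reverse).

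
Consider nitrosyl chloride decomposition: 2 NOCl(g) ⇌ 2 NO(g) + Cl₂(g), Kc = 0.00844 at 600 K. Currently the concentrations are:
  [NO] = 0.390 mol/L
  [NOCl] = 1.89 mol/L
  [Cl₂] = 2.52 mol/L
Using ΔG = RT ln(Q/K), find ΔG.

ΔG = 12.7 kJ/mol

Qc = [NO]²·[Cl₂] / [NOCl]² = (0.390)²·(2.52) / (1.89)² = 0.107
ΔG = RT ln(Qc/Kc) = (8.314 J mol⁻¹ K⁻¹)(600 K) × ln(0.107/0.00844)
   = (4.988 kJ/mol)(2.540) = 12.7 kJ/mol
ΔG > 0, so the forward reaction is non-spontaneous (proceeds in reverse).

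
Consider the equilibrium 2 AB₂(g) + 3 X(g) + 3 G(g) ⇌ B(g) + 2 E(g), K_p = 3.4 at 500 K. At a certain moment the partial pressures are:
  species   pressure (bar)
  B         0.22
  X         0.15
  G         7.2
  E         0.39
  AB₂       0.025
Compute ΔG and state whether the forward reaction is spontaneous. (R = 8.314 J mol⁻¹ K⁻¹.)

Q_p = P(B)·P(E)² / (P(AB₂)²·P(X)³·P(G)³) = (0.22)·(0.39)² / ((0.025)²·(0.15)³·(7.2)³) = 42.5
ΔG = RT ln(Q_p/K_p) = (8.314 J mol⁻¹ K⁻¹)(500 K) × ln(42.5/3.4)
   = (4.157 kJ/mol)(2.526) = 10.5 kJ/mol
ΔG > 0, so the forward reaction is non-spontaneous (proceeds in reverse).

ΔG = 10.5 kJ/mol; the forward reaction is non-spontaneous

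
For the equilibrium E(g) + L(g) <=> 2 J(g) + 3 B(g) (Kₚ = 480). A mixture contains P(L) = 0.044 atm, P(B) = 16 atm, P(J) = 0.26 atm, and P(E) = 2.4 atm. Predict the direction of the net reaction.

to the left

Qₚ = P(J)²·P(B)³ / (P(E)·P(L)) = (0.26)²·(16)³ / ((2.4)·(0.044)) = 2600
Qₚ = 2600 > Kₚ = 480, so the reverse reaction proceeds.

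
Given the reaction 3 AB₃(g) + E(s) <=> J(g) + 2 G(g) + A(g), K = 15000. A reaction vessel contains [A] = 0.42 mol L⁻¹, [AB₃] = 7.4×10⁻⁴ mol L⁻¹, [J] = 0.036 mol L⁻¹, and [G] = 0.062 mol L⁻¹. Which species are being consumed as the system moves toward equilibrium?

(E is a pure solid — omitted from Q.)
Q = [J]·[G]²·[A] / [AB₃]³ = (0.036)·(0.062)²·(0.42) / (7.4×10⁻⁴)³ = 1.4×10⁵
Q = 1.4×10⁵ > K = 15000: net reverse reaction.

J, G, A (products)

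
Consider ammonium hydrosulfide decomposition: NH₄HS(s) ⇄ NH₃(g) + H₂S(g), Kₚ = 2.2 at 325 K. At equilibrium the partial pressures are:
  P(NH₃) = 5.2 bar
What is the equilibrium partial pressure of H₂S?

P(H₂S) = 0.42 bar

(NH₄HS is a pure solid — omitted from Kₚ.)
At equilibrium, Kₚ = P(NH₃)·P(H₂S) = 2.2.
(5.2)·(P(H₂S)) = 2.2
P(H₂S) = 0.423 = 0.42 bar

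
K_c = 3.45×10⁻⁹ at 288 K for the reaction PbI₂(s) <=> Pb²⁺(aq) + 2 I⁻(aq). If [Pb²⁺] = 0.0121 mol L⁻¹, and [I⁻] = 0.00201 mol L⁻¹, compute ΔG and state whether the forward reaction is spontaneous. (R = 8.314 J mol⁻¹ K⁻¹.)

ΔG = 6.35 kJ/mol; the forward reaction is non-spontaneous

(PbI₂ is a pure solid — omitted from Q_c.)
Q_c = [Pb²⁺]·[I⁻]² = (0.0121)·(0.00201)² = 4.89×10⁻⁸
ΔG = RT ln(Q_c/K_c) = (8.314 J mol⁻¹ K⁻¹)(288 K) × ln(4.89×10⁻⁸/3.45×10⁻⁹)
   = (2.394 kJ/mol)(2.651) = 6.35 kJ/mol
ΔG > 0, so the forward reaction is non-spontaneous (proceeds in reverse).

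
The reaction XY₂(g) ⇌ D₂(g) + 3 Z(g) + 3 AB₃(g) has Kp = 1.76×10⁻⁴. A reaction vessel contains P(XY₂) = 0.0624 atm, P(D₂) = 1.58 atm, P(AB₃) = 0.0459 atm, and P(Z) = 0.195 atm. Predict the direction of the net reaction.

Qp = P(D₂)·P(Z)³·P(AB₃)³ / P(XY₂) = (1.58)·(0.195)³·(0.0459)³ / (0.0624) = 1.82×10⁻⁵
Qp = 1.82×10⁻⁵ < Kp = 1.76×10⁻⁴, so the forward reaction proceeds.

in the forward direction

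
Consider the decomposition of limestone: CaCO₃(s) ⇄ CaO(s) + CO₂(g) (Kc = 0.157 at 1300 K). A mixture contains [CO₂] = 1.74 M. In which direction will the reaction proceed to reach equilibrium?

toward reactants

(CaCO₃, CaO are pure solids — omitted from Qc.)
Qc = [CO₂] = 1.74
Qc = 1.74 > Kc = 0.157, so the reverse reaction proceeds.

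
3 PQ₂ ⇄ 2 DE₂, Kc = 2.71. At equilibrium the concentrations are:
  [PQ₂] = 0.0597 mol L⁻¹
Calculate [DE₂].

At equilibrium, Kc = [DE₂]² / [PQ₂]³ = 2.71.
([DE₂])² / (0.0597)³ = 2.71
[DE₂]² = 5.77×10⁻⁴ ⇒ [DE₂] = 0.0240 mol L⁻¹

[DE₂] = 0.0240 mol L⁻¹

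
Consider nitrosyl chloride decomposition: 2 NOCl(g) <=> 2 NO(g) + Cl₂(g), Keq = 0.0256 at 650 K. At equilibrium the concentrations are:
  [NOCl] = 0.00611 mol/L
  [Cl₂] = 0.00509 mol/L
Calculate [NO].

At equilibrium, Keq = [NO]²·[Cl₂] / [NOCl]² = 0.0256.
([NO])²·(0.00509) / (0.00611)² = 0.0256
[NO]² = 1.88×10⁻⁴ ⇒ [NO] = 0.0137 mol/L

[NO] = 0.0137 mol/L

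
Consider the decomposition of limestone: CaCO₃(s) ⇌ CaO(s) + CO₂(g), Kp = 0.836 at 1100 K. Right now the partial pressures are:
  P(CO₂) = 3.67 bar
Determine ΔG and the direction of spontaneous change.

ΔG = 13.5 kJ/mol; the forward reaction is non-spontaneous

(CaCO₃, CaO are pure solids — omitted from Qp.)
Qp = P(CO₂) = 3.67
ΔG = RT ln(Qp/Kp) = (8.314 J mol⁻¹ K⁻¹)(1100 K) × ln(3.67/0.836)
   = (9.145 kJ/mol)(1.479) = 13.5 kJ/mol
ΔG > 0, so the forward reaction is non-spontaneous (proceeds in reverse).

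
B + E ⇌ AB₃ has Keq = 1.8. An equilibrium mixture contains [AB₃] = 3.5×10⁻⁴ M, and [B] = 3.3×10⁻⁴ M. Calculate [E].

At equilibrium, Keq = [AB₃] / ([B]·[E]) = 1.8.
(3.5×10⁻⁴) / ((3.3×10⁻⁴)·([E])) = 1.8
[E] = 0.589 = 0.59 M

[E] = 0.59 M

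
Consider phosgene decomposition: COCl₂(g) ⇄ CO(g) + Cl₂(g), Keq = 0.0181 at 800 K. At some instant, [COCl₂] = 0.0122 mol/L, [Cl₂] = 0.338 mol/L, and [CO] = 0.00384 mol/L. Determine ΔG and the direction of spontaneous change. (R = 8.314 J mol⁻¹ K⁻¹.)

ΔG = 11.8 kJ/mol; the forward reaction is non-spontaneous

Q = [CO]·[Cl₂] / [COCl₂] = (0.00384)·(0.338) / (0.0122) = 0.106
ΔG = RT ln(Q/Keq) = (8.314 J mol⁻¹ K⁻¹)(800 K) × ln(0.106/0.0181)
   = (6.651 kJ/mol)(1.768) = 11.8 kJ/mol
ΔG > 0, so the forward reaction is non-spontaneous (proceeds in reverse).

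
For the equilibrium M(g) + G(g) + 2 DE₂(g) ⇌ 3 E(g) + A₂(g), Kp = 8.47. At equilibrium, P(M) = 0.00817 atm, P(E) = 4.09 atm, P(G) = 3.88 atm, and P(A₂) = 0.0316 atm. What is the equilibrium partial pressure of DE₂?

At equilibrium, Kp = P(E)³·P(A₂) / (P(M)·P(G)·P(DE₂)²) = 8.47.
(4.09)³·(0.0316) / ((0.00817)·(3.88)·(P(DE₂))²) = 8.47
P(DE₂)² = 8.05 ⇒ P(DE₂) = 2.84 atm

P(DE₂) = 2.84 atm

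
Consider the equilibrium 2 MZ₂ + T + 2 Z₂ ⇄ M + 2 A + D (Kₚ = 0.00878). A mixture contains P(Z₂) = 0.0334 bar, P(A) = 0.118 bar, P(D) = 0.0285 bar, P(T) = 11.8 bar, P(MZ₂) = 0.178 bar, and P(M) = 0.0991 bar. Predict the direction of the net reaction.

to the left

Qₚ = P(M)·P(A)²·P(D) / (P(MZ₂)²·P(T)·P(Z₂)²) = (0.0991)·(0.118)²·(0.0285) / ((0.178)²·(11.8)·(0.0334)²) = 0.0943
Qₚ = 0.0943 > Kₚ = 0.00878, so the reverse reaction proceeds.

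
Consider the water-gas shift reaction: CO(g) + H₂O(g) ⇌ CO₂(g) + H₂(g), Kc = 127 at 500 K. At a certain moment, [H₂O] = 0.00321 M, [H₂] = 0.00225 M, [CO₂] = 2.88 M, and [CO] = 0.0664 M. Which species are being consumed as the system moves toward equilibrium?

Qc = [CO₂]·[H₂] / ([CO]·[H₂O]) = (2.88)·(0.00225) / ((0.0664)·(0.00321)) = 30.4
Qc = 30.4 < Kc = 127: net forward reaction.

CO, H₂O (reactants)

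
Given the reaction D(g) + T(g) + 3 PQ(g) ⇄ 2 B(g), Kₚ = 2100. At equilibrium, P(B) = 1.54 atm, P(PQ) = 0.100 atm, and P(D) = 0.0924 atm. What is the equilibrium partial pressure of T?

P(T) = 12.2 atm

At equilibrium, Kₚ = P(B)² / (P(D)·P(T)·P(PQ)³) = 2100.
(1.54)² / ((0.0924)·(P(T))·(0.100)³) = 2100
P(T) = 12.2 atm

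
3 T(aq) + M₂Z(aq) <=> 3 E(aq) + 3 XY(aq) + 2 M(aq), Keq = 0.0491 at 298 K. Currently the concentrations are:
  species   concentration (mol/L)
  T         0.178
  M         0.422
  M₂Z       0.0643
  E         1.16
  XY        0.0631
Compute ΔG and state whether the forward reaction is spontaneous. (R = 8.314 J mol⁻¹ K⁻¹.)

ΔG = 3.39 kJ/mol; the forward reaction is non-spontaneous

Q = [E]³·[XY]³·[M]² / ([T]³·[M₂Z]) = (1.16)³·(0.0631)³·(0.422)² / ((0.178)³·(0.0643)) = 0.193
ΔG = RT ln(Q/Keq) = (8.314 J mol⁻¹ K⁻¹)(298 K) × ln(0.193/0.0491)
   = (2.478 kJ/mol)(1.369) = 3.39 kJ/mol
ΔG > 0, so the forward reaction is non-spontaneous (proceeds in reverse).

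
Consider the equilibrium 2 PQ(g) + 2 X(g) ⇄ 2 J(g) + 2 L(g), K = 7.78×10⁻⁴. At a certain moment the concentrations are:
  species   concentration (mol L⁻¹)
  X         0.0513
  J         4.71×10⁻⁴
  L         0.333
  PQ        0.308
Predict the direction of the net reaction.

forward (toward products)

Q = [J]²·[L]² / ([PQ]²·[X]²) = (4.71×10⁻⁴)²·(0.333)² / ((0.308)²·(0.0513)²) = 9.85×10⁻⁵
Q = 9.85×10⁻⁵ < K = 7.78×10⁻⁴, so the forward reaction proceeds.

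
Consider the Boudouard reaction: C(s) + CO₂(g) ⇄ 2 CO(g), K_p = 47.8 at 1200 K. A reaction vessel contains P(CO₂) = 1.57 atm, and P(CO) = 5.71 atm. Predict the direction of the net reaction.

forward (toward products)

(C is a pure solid — omitted from Q_p.)
Q_p = P(CO)² / P(CO₂) = (5.71)² / (1.57) = 20.8
Q_p = 20.8 < K_p = 47.8, so the forward reaction proceeds.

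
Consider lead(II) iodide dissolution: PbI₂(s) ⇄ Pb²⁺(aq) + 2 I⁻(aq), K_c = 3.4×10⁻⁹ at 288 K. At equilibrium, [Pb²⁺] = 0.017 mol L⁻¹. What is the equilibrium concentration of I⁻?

(PbI₂ is a pure solid — omitted from K_c.)
At equilibrium, K_c = [Pb²⁺]·[I⁻]² = 3.4×10⁻⁹.
(0.017)·([I⁻])² = 3.4×10⁻⁹
[I⁻]² = 2.00×10⁻⁷ ⇒ [I⁻] = 4.5×10⁻⁴ mol L⁻¹

[I⁻] = 4.5×10⁻⁴ mol L⁻¹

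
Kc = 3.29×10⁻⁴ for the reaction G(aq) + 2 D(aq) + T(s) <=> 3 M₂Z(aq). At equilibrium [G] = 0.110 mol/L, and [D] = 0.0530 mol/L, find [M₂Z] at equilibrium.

(T is a pure solid — omitted from Kc.)
At equilibrium, Kc = [M₂Z]³ / ([G]·[D]²) = 3.29×10⁻⁴.
([M₂Z])³ / ((0.110)·(0.0530)²) = 3.29×10⁻⁴
[M₂Z]³ = 1.02×10⁻⁷ ⇒ [M₂Z] = 0.00467 mol/L

[M₂Z] = 0.00467 mol/L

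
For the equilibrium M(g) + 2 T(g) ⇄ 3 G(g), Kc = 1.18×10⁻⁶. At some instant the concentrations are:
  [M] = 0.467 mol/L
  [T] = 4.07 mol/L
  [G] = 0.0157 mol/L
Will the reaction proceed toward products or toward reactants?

Qc = [G]³ / ([M]·[T]²) = (0.0157)³ / ((0.467)·(4.07)²) = 5.00×10⁻⁷
Qc = 5.00×10⁻⁷ < Kc = 1.18×10⁻⁶, so the forward reaction proceeds.

in the forward direction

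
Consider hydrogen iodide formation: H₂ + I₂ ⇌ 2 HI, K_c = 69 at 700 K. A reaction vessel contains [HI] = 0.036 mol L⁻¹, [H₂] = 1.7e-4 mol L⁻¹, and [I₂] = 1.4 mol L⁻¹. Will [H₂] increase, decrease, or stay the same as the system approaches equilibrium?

Q_c = [HI]² / ([H₂]·[I₂]) = (0.036)² / ((1.7e-4)·(1.4)) = 5.4
Q_c = 5.4 < K_c = 69: net forward reaction.
H₂ is a reactant, so it decreases.

decrease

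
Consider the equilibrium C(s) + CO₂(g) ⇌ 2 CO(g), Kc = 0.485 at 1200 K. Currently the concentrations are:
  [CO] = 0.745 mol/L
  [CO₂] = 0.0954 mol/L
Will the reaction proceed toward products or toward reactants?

(C is a pure solid — omitted from Qc.)
Qc = [CO]² / [CO₂] = (0.745)² / (0.0954) = 5.82
Qc = 5.82 > Kc = 0.485, so the reverse reaction proceeds.

to the left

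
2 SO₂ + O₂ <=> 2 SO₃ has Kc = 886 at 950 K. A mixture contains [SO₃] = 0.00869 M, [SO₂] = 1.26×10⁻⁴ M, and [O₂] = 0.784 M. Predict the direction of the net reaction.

Qc = [SO₃]² / ([SO₂]²·[O₂]) = (0.00869)² / ((1.26×10⁻⁴)²·(0.784)) = 6070
Qc = 6070 > Kc = 886, so the reverse reaction proceeds.

to the left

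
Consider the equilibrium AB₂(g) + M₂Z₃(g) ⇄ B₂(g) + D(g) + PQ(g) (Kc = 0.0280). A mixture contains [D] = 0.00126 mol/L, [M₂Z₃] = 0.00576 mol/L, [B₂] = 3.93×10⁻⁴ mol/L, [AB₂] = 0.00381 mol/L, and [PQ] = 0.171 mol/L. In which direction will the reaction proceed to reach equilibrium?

Qc = [B₂]·[D]·[PQ] / ([AB₂]·[M₂Z₃]) = (3.93×10⁻⁴)·(0.00126)·(0.171) / ((0.00381)·(0.00576)) = 0.00386
Qc = 0.00386 < Kc = 0.0280, so the forward reaction proceeds.

toward products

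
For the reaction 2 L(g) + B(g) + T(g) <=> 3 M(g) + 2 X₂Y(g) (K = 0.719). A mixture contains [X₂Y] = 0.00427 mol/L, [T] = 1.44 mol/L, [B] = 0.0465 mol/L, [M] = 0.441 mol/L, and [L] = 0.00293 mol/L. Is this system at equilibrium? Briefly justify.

no; Q > K, reaction proceeds in reverse

Q = [M]³·[X₂Y]² / ([L]²·[B]·[T]) = (0.441)³·(0.00427)² / ((0.00293)²·(0.0465)·(1.44)) = 2.72
Q = 2.72 > K = 0.719: net reverse reaction.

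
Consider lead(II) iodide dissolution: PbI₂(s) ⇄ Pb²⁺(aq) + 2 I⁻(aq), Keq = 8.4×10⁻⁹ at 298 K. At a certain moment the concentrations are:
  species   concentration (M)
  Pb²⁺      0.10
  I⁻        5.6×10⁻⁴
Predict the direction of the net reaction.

toward reactants

(PbI₂ is a pure solid — omitted from Q.)
Q = [Pb²⁺]·[I⁻]² = (0.10)·(5.6×10⁻⁴)² = 3.1×10⁻⁸
Q = 3.1×10⁻⁸ > Keq = 8.4×10⁻⁹, so the reverse reaction proceeds.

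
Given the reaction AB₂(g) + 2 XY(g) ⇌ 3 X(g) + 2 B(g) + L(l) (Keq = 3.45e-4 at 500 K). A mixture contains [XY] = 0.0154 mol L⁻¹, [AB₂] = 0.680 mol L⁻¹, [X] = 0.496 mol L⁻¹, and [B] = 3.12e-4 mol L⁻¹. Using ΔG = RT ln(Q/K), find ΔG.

ΔG = -6.42 kJ/mol

(L is a pure liquid — omitted from Q.)
Q = [X]³·[B]² / ([AB₂]·[XY]²) = (0.496)³·(3.12e-4)² / ((0.680)·(0.0154)²) = 7.37e-5
ΔG = RT ln(Q/Keq) = (8.314 J mol⁻¹ K⁻¹)(500 K) × ln(7.37e-5/3.45e-4)
   = (4.157 kJ/mol)(-1.544) = -6.42 kJ/mol
ΔG < 0, so the forward reaction is spontaneous (proceeds forward).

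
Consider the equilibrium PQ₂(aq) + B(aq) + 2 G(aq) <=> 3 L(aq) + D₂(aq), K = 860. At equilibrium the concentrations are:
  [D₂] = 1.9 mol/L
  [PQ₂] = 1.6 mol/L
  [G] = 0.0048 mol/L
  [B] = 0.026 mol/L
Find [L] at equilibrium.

[L] = 0.076 mol/L

At equilibrium, K = [L]³·[D₂] / ([PQ₂]·[B]·[G]²) = 860.
([L])³·(1.9) / ((1.6)·(0.026)·(0.0048)²) = 860
[L]³ = 4.34e-4 ⇒ [L] = 0.076 mol/L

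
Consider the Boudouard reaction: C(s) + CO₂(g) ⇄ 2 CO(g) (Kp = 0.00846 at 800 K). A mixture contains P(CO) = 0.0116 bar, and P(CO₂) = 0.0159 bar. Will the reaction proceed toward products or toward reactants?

(C is a pure solid — omitted from Qp.)
Qp = P(CO)² / P(CO₂) = (0.0116)² / (0.0159) = 0.00846
Qp = 0.00846 = Kp, so the system is already at equilibrium.

neither direction; the system is at equilibrium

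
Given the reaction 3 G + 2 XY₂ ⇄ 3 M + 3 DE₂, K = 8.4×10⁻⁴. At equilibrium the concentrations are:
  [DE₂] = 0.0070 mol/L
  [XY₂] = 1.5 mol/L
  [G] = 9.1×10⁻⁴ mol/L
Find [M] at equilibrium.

[M] = 0.016 mol/L

At equilibrium, K = [M]³·[DE₂]³ / ([G]³·[XY₂]²) = 8.4×10⁻⁴.
([M])³·(0.0070)³ / ((9.1×10⁻⁴)³·(1.5)²) = 8.4×10⁻⁴
[M]³ = 4.15×10⁻⁶ ⇒ [M] = 0.016 mol/L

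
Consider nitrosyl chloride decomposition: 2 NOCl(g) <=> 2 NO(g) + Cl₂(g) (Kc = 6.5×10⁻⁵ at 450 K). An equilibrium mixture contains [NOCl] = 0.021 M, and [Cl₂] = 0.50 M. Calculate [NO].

[NO] = 2.4×10⁻⁴ M

At equilibrium, Kc = [NO]²·[Cl₂] / [NOCl]² = 6.5×10⁻⁵.
([NO])²·(0.50) / (0.021)² = 6.5×10⁻⁵
[NO]² = 5.73×10⁻⁸ ⇒ [NO] = 2.4×10⁻⁴ M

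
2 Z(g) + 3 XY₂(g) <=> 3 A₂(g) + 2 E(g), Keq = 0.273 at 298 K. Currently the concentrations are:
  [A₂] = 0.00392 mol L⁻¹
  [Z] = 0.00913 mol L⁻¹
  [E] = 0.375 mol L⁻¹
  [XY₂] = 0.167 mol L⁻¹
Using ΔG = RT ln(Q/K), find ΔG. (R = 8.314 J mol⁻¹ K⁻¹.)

Q = [A₂]³·[E]² / ([Z]²·[XY₂]³) = (0.00392)³·(0.375)² / ((0.00913)²·(0.167)³) = 0.0218
ΔG = RT ln(Q/Keq) = (8.314 J mol⁻¹ K⁻¹)(298 K) × ln(0.0218/0.273)
   = (2.478 kJ/mol)(-2.528) = -6.26 kJ/mol
ΔG < 0, so the forward reaction is spontaneous (proceeds forward).

ΔG = -6.26 kJ/mol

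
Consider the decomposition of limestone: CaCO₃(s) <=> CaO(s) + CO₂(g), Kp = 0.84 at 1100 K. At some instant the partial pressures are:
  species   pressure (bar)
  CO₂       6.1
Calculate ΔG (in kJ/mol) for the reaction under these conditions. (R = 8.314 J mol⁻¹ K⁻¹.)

(CaCO₃, CaO are pure solids — omitted from Qp.)
Qp = P(CO₂) = 6.10
ΔG = RT ln(Qp/Kp) = (8.314 J mol⁻¹ K⁻¹)(1100 K) × ln(6.10/0.84)
   = (9.145 kJ/mol)(1.983) = 18.1 kJ/mol
ΔG > 0, so the forward reaction is non-spontaneous (proceeds in reverse).

ΔG = 18.1 kJ/mol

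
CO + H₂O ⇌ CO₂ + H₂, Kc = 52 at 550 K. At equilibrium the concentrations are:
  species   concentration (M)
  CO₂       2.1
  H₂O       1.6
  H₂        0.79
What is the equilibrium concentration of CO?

[CO] = 0.020 M

At equilibrium, Kc = [CO₂]·[H₂] / ([CO]·[H₂O]) = 52.
(2.1)·(0.79) / (([CO])·(1.6)) = 52
[CO] = 0.0199 = 0.020 M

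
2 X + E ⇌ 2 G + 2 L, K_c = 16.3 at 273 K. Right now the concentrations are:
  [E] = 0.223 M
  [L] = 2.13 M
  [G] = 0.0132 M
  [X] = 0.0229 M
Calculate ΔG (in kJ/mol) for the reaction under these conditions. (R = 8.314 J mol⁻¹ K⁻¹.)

ΔG = -2.00 kJ/mol

Q_c = [G]²·[L]² / ([X]²·[E]) = (0.0132)²·(2.13)² / ((0.0229)²·(0.223)) = 6.76
ΔG = RT ln(Q_c/K_c) = (8.314 J mol⁻¹ K⁻¹)(273 K) × ln(6.76/16.3)
   = (2.270 kJ/mol)(-0.8801) = -2.00 kJ/mol
ΔG < 0, so the forward reaction is spontaneous (proceeds forward).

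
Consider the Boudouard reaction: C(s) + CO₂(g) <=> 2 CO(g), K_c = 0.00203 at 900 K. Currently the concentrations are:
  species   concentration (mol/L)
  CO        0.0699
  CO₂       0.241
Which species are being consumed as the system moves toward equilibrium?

(C is a pure solid — omitted from Q_c.)
Q_c = [CO]² / [CO₂] = (0.0699)² / (0.241) = 0.0203
Q_c = 0.0203 > K_c = 0.00203: net reverse reaction.

CO (products)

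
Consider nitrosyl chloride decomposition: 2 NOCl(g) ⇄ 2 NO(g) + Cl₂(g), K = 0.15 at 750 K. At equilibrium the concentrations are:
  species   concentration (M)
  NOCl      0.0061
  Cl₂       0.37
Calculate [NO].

[NO] = 0.0039 M

At equilibrium, K = [NO]²·[Cl₂] / [NOCl]² = 0.15.
([NO])²·(0.37) / (0.0061)² = 0.15
[NO]² = 1.51×10⁻⁵ ⇒ [NO] = 0.0039 M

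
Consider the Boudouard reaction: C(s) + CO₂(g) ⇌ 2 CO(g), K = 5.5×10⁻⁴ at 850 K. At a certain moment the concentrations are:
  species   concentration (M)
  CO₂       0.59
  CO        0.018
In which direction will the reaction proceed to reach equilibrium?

(C is a pure solid — omitted from Q.)
Q = [CO]² / [CO₂] = (0.018)² / (0.59) = 5.5×10⁻⁴
Q = 5.5×10⁻⁴ = K, so the system is already at equilibrium.

neither direction; the system is at equilibrium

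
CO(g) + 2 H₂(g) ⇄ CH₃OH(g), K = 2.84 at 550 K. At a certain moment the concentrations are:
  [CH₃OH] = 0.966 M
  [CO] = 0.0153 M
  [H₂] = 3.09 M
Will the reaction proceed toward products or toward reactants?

toward reactants

Q = [CH₃OH] / ([CO]·[H₂]²) = (0.966) / ((0.0153)·(3.09)²) = 6.61
Q = 6.61 > K = 2.84, so the reverse reaction proceeds.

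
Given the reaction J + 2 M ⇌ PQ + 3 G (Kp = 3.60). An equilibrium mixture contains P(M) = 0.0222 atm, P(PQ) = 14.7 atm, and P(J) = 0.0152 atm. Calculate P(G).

P(G) = 0.0122 atm

At equilibrium, Kp = P(PQ)·P(G)³ / (P(J)·P(M)²) = 3.60.
(14.7)·(P(G))³ / ((0.0152)·(0.0222)²) = 3.60
P(G)³ = 1.83e-6 ⇒ P(G) = 0.0122 atm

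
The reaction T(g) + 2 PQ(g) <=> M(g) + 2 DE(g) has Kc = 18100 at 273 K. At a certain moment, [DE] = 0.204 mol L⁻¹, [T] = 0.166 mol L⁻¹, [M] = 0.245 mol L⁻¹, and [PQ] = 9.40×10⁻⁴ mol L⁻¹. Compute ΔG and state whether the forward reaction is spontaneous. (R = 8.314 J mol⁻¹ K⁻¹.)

Qc = [M]·[DE]² / ([T]·[PQ]²) = (0.245)·(0.204)² / ((0.166)·(9.40×10⁻⁴)²) = 69500
ΔG = RT ln(Qc/Kc) = (8.314 J mol⁻¹ K⁻¹)(273 K) × ln(69500/18100)
   = (2.270 kJ/mol)(1.345) = 3.05 kJ/mol
ΔG > 0, so the forward reaction is non-spontaneous (proceeds in reverse).

ΔG = 3.05 kJ/mol; the forward reaction is non-spontaneous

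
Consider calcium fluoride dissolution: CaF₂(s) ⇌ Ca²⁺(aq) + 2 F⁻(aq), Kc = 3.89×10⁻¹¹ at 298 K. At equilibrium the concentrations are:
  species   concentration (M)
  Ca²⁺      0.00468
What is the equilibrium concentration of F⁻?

(CaF₂ is a pure solid — omitted from Kc.)
At equilibrium, Kc = [Ca²⁺]·[F⁻]² = 3.89×10⁻¹¹.
(0.00468)·([F⁻])² = 3.89×10⁻¹¹
[F⁻]² = 8.31×10⁻⁹ ⇒ [F⁻] = 9.12×10⁻⁵ M

[F⁻] = 9.12×10⁻⁵ M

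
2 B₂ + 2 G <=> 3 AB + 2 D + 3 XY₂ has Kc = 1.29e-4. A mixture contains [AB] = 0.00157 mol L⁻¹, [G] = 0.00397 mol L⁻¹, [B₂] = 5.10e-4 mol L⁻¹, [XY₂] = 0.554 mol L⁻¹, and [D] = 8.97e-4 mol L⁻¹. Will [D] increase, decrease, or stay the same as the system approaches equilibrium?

stay the same

Qc = [AB]³·[D]²·[XY₂]³ / ([B₂]²·[G]²) = (0.00157)³·(8.97e-4)²·(0.554)³ / ((5.10e-4)²·(0.00397)²) = 1.29e-4
Qc = 1.29e-4 = Kc; the system is at equilibrium.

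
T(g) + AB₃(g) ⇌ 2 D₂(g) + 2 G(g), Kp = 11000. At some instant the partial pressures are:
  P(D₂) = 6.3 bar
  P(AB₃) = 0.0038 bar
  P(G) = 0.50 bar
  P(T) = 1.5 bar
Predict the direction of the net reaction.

to the right

Qp = P(D₂)²·P(G)² / (P(T)·P(AB₃)) = (6.3)²·(0.50)² / ((1.5)·(0.0038)) = 1700
Qp = 1700 < Kp = 11000, so the forward reaction proceeds.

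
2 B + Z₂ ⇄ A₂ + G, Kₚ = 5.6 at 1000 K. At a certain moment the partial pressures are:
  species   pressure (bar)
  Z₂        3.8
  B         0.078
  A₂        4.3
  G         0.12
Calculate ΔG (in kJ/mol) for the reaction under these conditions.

ΔG = 11.5 kJ/mol

Qₚ = P(A₂)·P(G) / (P(B)²·P(Z₂)) = (4.3)·(0.12) / ((0.078)²·(3.8)) = 22.3
ΔG = RT ln(Qₚ/Kₚ) = (8.314 J mol⁻¹ K⁻¹)(1000 K) × ln(22.3/5.6)
   = (8.314 kJ/mol)(1.382) = 11.5 kJ/mol
ΔG > 0, so the forward reaction is non-spontaneous (proceeds in reverse).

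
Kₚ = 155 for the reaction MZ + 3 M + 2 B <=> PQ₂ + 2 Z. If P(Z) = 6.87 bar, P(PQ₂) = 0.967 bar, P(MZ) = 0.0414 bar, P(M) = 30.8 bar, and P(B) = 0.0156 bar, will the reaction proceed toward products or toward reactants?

at equilibrium

Qₚ = P(PQ₂)·P(Z)² / (P(MZ)·P(M)³·P(B)²) = (0.967)·(6.87)² / ((0.0414)·(30.8)³·(0.0156)²) = 155
Qₚ = 155 = Kₚ, so the system is already at equilibrium.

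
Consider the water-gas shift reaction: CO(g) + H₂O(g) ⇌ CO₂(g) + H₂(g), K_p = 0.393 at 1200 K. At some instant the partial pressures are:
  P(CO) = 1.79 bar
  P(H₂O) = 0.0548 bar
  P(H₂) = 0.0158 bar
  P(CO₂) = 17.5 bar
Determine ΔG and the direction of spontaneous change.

ΔG = 19.7 kJ/mol; the forward reaction is non-spontaneous

Q_p = P(CO₂)·P(H₂) / (P(CO)·P(H₂O)) = (17.5)·(0.0158) / ((1.79)·(0.0548)) = 2.82
ΔG = RT ln(Q_p/K_p) = (8.314 J mol⁻¹ K⁻¹)(1200 K) × ln(2.82/0.393)
   = (9.977 kJ/mol)(1.971) = 19.7 kJ/mol
ΔG > 0, so the forward reaction is non-spontaneous (proceeds in reverse).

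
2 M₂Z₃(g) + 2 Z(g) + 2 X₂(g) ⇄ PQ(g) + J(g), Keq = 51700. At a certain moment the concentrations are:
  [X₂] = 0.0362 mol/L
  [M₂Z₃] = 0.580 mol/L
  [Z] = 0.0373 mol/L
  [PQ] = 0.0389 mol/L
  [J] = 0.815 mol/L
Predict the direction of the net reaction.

Q = [PQ]·[J] / ([M₂Z₃]²·[Z]²·[X₂]²) = (0.0389)·(0.815) / ((0.580)²·(0.0373)²·(0.0362)²) = 51700
Q = 51700 = Keq, so the system is already at equilibrium.

neither direction; the system is at equilibrium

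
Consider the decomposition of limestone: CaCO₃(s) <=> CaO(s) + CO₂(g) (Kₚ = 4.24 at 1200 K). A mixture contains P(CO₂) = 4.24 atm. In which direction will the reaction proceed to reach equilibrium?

neither direction; the system is at equilibrium

(CaCO₃, CaO are pure solids — omitted from Qₚ.)
Qₚ = P(CO₂) = 4.24
Qₚ = 4.24 = Kₚ, so the system is already at equilibrium.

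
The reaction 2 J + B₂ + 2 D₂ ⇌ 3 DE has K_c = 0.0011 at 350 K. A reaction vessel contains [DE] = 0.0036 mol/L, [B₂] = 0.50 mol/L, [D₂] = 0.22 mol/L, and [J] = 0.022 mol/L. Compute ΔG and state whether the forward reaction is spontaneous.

ΔG = 3.74 kJ/mol; the forward reaction is non-spontaneous

Q_c = [DE]³ / ([J]²·[B₂]·[D₂]²) = (0.0036)³ / ((0.022)²·(0.50)·(0.22)²) = 0.00398
ΔG = RT ln(Q_c/K_c) = (8.314 J mol⁻¹ K⁻¹)(350 K) × ln(0.00398/0.0011)
   = (2.910 kJ/mol)(1.286) = 3.74 kJ/mol
ΔG > 0, so the forward reaction is non-spontaneous (proceeds in reverse).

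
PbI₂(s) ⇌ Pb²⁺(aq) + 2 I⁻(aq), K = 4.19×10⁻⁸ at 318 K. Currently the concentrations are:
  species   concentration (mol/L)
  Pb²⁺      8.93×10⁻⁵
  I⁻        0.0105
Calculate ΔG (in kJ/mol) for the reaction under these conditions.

(PbI₂ is a pure solid — omitted from Q.)
Q = [Pb²⁺]·[I⁻]² = (8.93×10⁻⁵)·(0.0105)² = 9.85×10⁻⁹
ΔG = RT ln(Q/K) = (8.314 J mol⁻¹ K⁻¹)(318 K) × ln(9.85×10⁻⁹/4.19×10⁻⁸)
   = (2.644 kJ/mol)(-1.448) = -3.83 kJ/mol
ΔG < 0, so the forward reaction is spontaneous (proceeds forward).

ΔG = -3.83 kJ/mol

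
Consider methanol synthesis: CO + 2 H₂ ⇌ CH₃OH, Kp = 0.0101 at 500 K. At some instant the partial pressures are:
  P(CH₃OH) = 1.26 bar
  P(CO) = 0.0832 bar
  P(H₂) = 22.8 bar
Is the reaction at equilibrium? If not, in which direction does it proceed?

Qp = P(CH₃OH) / (P(CO)·P(H₂)²) = (1.26) / ((0.0832)·(22.8)²) = 0.0291
Qp = 0.0291 > Kp = 0.0101, so the reverse reaction proceeds.

to the left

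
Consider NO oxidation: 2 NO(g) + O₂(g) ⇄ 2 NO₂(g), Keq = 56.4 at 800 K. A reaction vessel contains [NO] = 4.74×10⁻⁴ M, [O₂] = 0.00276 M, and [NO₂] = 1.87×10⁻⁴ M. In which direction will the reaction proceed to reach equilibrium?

no net change (already at equilibrium)

Q = [NO₂]² / ([NO]²·[O₂]) = (1.87×10⁻⁴)² / ((4.74×10⁻⁴)²·(0.00276)) = 56.4
Q = 56.4 = Keq, so the system is already at equilibrium.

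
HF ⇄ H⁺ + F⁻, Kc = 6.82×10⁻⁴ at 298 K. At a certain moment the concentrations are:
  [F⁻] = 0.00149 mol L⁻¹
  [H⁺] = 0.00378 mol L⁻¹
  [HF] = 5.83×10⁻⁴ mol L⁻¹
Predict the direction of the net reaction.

toward reactants

Qc = [H⁺]·[F⁻] / [HF] = (0.00378)·(0.00149) / (5.83×10⁻⁴) = 0.00966
Qc = 0.00966 > Kc = 6.82×10⁻⁴, so the reverse reaction proceeds.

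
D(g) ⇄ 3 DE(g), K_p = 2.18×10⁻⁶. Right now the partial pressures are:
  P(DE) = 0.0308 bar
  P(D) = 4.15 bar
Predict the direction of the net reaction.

toward reactants

Q_p = P(DE)³ / P(D) = (0.0308)³ / (4.15) = 7.04×10⁻⁶
Q_p = 7.04×10⁻⁶ > K_p = 2.18×10⁻⁶, so the reverse reaction proceeds.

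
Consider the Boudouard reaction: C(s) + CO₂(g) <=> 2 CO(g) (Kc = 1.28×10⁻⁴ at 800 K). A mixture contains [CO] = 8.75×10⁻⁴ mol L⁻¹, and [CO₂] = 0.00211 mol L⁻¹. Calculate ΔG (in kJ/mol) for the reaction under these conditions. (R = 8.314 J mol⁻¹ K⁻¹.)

(C is a pure solid — omitted from Qc.)
Qc = [CO]² / [CO₂] = (8.75×10⁻⁴)² / (0.00211) = 3.63×10⁻⁴
ΔG = RT ln(Qc/Kc) = (8.314 J mol⁻¹ K⁻¹)(800 K) × ln(3.63×10⁻⁴/1.28×10⁻⁴)
   = (6.651 kJ/mol)(1.042) = 6.93 kJ/mol
ΔG > 0, so the forward reaction is non-spontaneous (proceeds in reverse).

ΔG = 6.93 kJ/mol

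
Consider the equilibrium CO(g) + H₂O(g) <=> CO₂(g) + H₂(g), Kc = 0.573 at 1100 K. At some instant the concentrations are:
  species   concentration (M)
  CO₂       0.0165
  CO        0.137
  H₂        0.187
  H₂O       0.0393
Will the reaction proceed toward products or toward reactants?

at equilibrium

Qc = [CO₂]·[H₂] / ([CO]·[H₂O]) = (0.0165)·(0.187) / ((0.137)·(0.0393)) = 0.573
Qc = 0.573 = Kc, so the system is already at equilibrium.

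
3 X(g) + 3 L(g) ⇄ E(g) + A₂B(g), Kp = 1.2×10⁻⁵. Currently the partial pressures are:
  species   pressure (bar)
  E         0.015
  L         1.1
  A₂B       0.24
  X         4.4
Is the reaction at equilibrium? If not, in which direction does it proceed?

Qp = P(E)·P(A₂B) / (P(X)³·P(L)³) = (0.015)·(0.24) / ((4.4)³·(1.1)³) = 3.2×10⁻⁵
Qp = 3.2×10⁻⁵ > Kp = 1.2×10⁻⁵, so the reverse reaction proceeds.

reverse (toward reactants)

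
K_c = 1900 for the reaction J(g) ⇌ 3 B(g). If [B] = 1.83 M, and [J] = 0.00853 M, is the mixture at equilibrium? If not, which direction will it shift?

no; Q < K, reaction proceeds forward

Q_c = [B]³ / [J] = (1.83)³ / (0.00853) = 718
Q_c = 718 < K_c = 1900: net forward reaction.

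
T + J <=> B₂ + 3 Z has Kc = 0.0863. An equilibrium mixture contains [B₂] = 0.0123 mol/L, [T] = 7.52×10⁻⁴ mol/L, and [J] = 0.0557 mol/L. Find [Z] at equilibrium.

At equilibrium, Kc = [B₂]·[Z]³ / ([T]·[J]) = 0.0863.
(0.0123)·([Z])³ / ((7.52×10⁻⁴)·(0.0557)) = 0.0863
[Z]³ = 2.94×10⁻⁴ ⇒ [Z] = 0.0665 mol/L

[Z] = 0.0665 mol/L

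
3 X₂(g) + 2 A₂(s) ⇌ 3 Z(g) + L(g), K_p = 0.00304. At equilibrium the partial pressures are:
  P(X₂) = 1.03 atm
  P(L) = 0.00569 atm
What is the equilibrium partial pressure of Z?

P(Z) = 0.836 atm

(A₂ is a pure solid — omitted from K_p.)
At equilibrium, K_p = P(Z)³·P(L) / P(X₂)³ = 0.00304.
(P(Z))³·(0.00569) / (1.03)³ = 0.00304
P(Z)³ = 0.584 ⇒ P(Z) = 0.836 atm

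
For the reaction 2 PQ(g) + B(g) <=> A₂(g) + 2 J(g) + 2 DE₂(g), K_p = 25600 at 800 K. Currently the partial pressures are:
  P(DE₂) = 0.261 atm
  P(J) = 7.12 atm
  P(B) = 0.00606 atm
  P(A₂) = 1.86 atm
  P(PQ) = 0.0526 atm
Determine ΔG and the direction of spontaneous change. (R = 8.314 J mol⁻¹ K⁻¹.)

Q_p = P(A₂)·P(J)²·P(DE₂)² / (P(PQ)²·P(B)) = (1.86)·(7.12)²·(0.261)² / ((0.0526)²·(0.00606)) = 3.83×10⁵
ΔG = RT ln(Q_p/K_p) = (8.314 J mol⁻¹ K⁻¹)(800 K) × ln(3.83×10⁵/25600)
   = (6.651 kJ/mol)(2.705) = 18.0 kJ/mol
ΔG > 0, so the forward reaction is non-spontaneous (proceeds in reverse).

ΔG = 18.0 kJ/mol; the forward reaction is non-spontaneous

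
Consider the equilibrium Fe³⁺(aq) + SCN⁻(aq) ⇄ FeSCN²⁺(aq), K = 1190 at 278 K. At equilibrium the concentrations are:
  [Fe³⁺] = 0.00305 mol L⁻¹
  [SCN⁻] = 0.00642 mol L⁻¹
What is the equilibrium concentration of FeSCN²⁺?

At equilibrium, K = [FeSCN²⁺] / ([Fe³⁺]·[SCN⁻]) = 1190.
([FeSCN²⁺]) / ((0.00305)·(0.00642)) = 1190
[FeSCN²⁺] = 0.0233 mol L⁻¹

[FeSCN²⁺] = 0.0233 mol L⁻¹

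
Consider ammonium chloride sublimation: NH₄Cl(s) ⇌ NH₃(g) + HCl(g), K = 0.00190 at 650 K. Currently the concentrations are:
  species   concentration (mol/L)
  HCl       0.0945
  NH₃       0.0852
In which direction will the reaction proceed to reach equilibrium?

(NH₄Cl is a pure solid — omitted from Q.)
Q = [NH₃]·[HCl] = (0.0852)·(0.0945) = 0.00805
Q = 0.00805 > K = 0.00190, so the reverse reaction proceeds.

toward reactants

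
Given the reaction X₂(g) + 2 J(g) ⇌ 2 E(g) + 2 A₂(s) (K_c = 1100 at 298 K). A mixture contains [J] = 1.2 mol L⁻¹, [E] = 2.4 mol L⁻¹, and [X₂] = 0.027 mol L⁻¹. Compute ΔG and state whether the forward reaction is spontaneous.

ΔG = -4.97 kJ/mol; the forward reaction is spontaneous

(A₂ is a pure solid — omitted from Q_c.)
Q_c = [E]² / ([X₂]·[J]²) = (2.4)² / ((0.027)·(1.2)²) = 148
ΔG = RT ln(Q_c/K_c) = (8.314 J mol⁻¹ K⁻¹)(298 K) × ln(148/1100)
   = (2.478 kJ/mol)(-2.006) = -4.97 kJ/mol
ΔG < 0, so the forward reaction is spontaneous (proceeds forward).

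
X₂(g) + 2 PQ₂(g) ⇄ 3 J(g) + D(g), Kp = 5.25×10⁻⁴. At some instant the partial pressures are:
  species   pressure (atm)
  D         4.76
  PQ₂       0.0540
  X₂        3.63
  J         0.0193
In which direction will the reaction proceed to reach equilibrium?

Qp = P(J)³·P(D) / (P(X₂)·P(PQ₂)²) = (0.0193)³·(4.76) / ((3.63)·(0.0540)²) = 0.00323
Qp = 0.00323 > Kp = 5.25×10⁻⁴, so the reverse reaction proceeds.

toward reactants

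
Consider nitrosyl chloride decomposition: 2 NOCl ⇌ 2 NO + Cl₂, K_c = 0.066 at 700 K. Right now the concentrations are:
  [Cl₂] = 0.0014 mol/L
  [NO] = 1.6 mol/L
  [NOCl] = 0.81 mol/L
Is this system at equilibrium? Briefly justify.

no; Q < K, reaction proceeds forward

Q_c = [NO]²·[Cl₂] / [NOCl]² = (1.6)²·(0.0014) / (0.81)² = 0.0055
Q_c = 0.0055 < K_c = 0.066: net forward reaction.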